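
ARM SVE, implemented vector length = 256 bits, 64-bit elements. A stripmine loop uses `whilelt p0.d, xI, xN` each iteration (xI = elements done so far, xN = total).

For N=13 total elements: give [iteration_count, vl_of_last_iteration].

lane count: 256 div 64 = 4
N=13: ⌈13/4⌉ = 4 iters; last vl = 13 − 3×4 = 1

[iterations, last_vl] = [4, 1]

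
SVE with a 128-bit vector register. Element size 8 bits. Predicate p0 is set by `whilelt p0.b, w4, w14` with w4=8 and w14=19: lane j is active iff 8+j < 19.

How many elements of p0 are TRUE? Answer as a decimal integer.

register lanes = 128/8 = 16
p0[j] = (8+j < 19); true for j=0..10 → 11 lanes set

vl = 11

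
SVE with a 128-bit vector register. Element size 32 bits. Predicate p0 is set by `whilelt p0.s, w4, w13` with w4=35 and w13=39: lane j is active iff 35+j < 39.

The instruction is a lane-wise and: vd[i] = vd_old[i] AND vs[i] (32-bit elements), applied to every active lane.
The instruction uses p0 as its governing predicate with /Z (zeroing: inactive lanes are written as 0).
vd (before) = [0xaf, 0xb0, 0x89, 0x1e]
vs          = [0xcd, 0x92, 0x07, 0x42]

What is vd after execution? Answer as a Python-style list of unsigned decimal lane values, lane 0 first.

128-bit reg / 32-bit elem → 4 lanes
p0[j] = (35+j < 39); true for j=0..3 → 4 lanes set
lane  0: and(0xaf,0xcd) ⇒ 0x8d
lane  1: and(0xb0,0x92) ⇒ 0x90
lane  2: and(0x89,0x07) ⇒ 0x01
lane  3: and(0x1e,0x42) ⇒ 0x02

vd = [141, 144, 1, 2]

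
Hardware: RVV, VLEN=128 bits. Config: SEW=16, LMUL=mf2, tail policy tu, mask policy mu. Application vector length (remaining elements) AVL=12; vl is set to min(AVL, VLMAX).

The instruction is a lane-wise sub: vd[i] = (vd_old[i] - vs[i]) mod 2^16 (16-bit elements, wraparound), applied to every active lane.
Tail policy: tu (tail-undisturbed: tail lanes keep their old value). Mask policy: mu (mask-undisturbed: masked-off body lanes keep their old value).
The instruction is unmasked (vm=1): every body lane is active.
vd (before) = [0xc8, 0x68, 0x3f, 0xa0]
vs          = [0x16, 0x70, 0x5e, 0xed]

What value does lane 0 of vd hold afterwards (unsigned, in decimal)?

VLMAX = (128 × 1/2) / 16 = 4 lanes
vl = min(AVL, VLMAX) = min(12, 4) = 4
[0] sub(0xc8,0x16) = 0xb2
[1] sub(0x68,0x70) = 0xfff8
[2] sub(0x3f,0x5e) = 0xffe1
[3] sub(0xa0,0xed) = 0xffb3

vd[0] = 178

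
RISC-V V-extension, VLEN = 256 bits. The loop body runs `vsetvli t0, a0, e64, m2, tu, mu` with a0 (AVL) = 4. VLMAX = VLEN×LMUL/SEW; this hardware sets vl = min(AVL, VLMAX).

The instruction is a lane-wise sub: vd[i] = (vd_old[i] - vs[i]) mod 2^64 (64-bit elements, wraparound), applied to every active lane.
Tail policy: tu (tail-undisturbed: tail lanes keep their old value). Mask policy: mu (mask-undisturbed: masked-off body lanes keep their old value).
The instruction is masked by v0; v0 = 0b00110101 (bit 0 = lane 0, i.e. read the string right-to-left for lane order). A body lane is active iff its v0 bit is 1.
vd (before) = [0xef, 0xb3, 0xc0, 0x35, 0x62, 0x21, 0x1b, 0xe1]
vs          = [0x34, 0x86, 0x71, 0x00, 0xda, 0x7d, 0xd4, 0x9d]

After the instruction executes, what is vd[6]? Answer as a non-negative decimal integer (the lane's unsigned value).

vd[6] = 27

VLMAX = VLEN×LMUL/SEW = 256×2/64 = 8
vl ← min(4, 8) = 4
vd[0] sub(0xef,0x34) -> 0xbb
vd[1] mask-off/keep -> 0xb3
vd[2] sub(0xc0,0x71) -> 0x4f
vd[3] mask-off/keep -> 0x35
vd[4] tail/keep -> 0x62
vd[5] tail/keep -> 0x21
vd[6] tail/keep -> 0x1b
vd[7] tail/keep -> 0xe1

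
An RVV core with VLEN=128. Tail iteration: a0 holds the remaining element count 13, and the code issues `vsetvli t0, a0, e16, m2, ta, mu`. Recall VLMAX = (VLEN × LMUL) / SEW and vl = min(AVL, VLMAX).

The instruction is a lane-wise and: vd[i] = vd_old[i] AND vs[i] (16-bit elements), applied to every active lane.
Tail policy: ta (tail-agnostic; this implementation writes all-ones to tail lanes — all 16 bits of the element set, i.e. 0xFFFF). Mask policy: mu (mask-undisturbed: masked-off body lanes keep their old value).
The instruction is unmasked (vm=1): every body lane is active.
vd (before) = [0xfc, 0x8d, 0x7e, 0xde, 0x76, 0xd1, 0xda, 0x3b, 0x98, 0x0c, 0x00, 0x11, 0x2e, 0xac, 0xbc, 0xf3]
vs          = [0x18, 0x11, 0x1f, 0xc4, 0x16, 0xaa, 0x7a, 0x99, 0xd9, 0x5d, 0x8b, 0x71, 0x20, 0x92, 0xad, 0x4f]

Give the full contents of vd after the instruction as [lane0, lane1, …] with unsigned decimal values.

vd = [24, 1, 30, 196, 22, 128, 90, 25, 152, 12, 0, 17, 32, 65535, 65535, 65535]

lanes per group: 128·2/16 = 16
AVL=13 ≤ VLMAX=16, so vl = 13
[0] and(0xfc,0x18) = 0x18
[1] and(0x8d,0x11) = 0x01
[2] and(0x7e,0x1f) = 0x1e
[3] and(0xde,0xc4) = 0xc4
[4] and(0x76,0x16) = 0x16
[5] and(0xd1,0xaa) = 0x80
[6] and(0xda,0x7a) = 0x5a
[7] and(0x3b,0x99) = 0x19
[8] and(0x98,0xd9) = 0x98
[9] and(0x0c,0x5d) = 0x0c
[10] and(0x00,0x8b) = 0x00
[11] and(0x11,0x71) = 0x11
[12] and(0x2e,0x20) = 0x20
[13] tail/ones = 0xffff
[14] tail/ones = 0xffff
[15] tail/ones = 0xffff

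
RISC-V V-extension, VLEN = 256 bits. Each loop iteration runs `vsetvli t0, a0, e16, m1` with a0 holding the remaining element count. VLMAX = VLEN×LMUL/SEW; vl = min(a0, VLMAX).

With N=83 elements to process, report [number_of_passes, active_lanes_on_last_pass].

[iterations, last_vl] = [6, 3]

lanes per group: 256·1/16 = 16
83 elements at 16/iter → 6 passes, remainder 3 on the last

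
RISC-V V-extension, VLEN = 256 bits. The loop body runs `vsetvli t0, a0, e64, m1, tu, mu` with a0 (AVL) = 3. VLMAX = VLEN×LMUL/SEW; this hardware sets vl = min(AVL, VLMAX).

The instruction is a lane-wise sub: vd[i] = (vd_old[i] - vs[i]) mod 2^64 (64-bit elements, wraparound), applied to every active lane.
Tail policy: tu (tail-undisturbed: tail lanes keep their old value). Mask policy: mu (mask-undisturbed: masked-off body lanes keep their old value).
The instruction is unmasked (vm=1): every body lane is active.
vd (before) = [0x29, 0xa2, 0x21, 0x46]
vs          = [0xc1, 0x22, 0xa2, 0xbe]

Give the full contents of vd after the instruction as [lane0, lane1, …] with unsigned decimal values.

lanes per group: 256·1/64 = 4
vl = min(AVL, VLMAX) = min(3, 4) = 3
lane  0: sub(0x29,0xc1) ⇒ 0xffffffffffffff68
lane  1: sub(0xa2,0x22) ⇒ 0x80
lane  2: sub(0x21,0xa2) ⇒ 0xffffffffffffff7f
lane  3: tail/keep ⇒ 0x46

vd = [18446744073709551464, 128, 18446744073709551487, 70]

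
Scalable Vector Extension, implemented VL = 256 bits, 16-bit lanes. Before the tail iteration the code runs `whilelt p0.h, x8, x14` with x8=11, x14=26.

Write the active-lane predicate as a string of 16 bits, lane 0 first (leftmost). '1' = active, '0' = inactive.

register lanes = 256/16 = 16
whilelt: lane j active iff 11+j < 26 → j < 15 → 15 active
bits (lane 0 leftmost): 1111111111111110

predicate = 1111111111111110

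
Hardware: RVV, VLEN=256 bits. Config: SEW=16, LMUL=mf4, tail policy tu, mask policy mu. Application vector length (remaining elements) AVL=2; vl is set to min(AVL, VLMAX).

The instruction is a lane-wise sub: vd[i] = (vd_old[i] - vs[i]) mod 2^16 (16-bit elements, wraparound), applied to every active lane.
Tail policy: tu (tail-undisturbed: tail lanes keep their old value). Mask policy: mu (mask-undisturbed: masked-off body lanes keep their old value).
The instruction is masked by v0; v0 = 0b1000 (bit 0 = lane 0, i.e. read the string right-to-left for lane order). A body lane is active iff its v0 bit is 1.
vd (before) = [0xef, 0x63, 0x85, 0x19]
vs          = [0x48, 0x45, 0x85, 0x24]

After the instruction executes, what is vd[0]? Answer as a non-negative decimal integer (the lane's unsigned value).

vd[0] = 239

VLMAX = VLEN×LMUL/SEW = 256×1/4/16 = 4
AVL=2 ≤ VLMAX=4, so vl = 2
[0] mask-off/keep = 0xef
[1] mask-off/keep = 0x63
[2] tail/keep = 0x85
[3] tail/keep = 0x19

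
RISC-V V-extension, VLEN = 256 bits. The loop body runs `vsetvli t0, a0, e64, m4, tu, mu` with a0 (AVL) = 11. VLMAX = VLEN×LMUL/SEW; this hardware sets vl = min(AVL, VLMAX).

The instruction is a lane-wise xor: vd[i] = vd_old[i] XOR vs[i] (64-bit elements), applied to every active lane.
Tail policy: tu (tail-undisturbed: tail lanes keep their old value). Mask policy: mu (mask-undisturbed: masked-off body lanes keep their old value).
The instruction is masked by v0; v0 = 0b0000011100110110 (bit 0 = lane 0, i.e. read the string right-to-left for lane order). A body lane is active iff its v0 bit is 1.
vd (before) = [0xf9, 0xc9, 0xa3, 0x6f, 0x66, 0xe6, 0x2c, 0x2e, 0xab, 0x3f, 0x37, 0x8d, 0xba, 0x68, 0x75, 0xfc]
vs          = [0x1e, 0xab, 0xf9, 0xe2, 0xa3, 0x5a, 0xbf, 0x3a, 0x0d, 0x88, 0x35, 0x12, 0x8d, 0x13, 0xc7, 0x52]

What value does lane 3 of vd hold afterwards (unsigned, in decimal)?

VLMAX = (256 × 4) / 64 = 16 lanes
AVL=11 ≤ VLMAX=16, so vl = 11
[0] mask-off/keep = 0xf9
[1] xor(0xc9,0xab) = 0x62
[2] xor(0xa3,0xf9) = 0x5a
[3] mask-off/keep = 0x6f
[4] xor(0x66,0xa3) = 0xc5
[5] xor(0xe6,0x5a) = 0xbc
[6] mask-off/keep = 0x2c
[7] mask-off/keep = 0x2e
[8] xor(0xab,0x0d) = 0xa6
[9] xor(0x3f,0x88) = 0xb7
[10] xor(0x37,0x35) = 0x02
[11] tail/keep = 0x8d
[12] tail/keep = 0xba
[13] tail/keep = 0x68
[14] tail/keep = 0x75
[15] tail/keep = 0xfc

vd[3] = 111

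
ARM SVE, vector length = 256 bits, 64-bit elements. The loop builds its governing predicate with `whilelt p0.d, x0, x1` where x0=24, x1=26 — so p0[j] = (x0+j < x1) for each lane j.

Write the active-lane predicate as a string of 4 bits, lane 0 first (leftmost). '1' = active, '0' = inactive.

predicate = 1100

256-bit reg / 64-bit elem → 4 lanes
active while 24+j < 26, i.e. j ∈ [0,2) capped at 4 ⇒ 2
bits (lane 0 leftmost): 1100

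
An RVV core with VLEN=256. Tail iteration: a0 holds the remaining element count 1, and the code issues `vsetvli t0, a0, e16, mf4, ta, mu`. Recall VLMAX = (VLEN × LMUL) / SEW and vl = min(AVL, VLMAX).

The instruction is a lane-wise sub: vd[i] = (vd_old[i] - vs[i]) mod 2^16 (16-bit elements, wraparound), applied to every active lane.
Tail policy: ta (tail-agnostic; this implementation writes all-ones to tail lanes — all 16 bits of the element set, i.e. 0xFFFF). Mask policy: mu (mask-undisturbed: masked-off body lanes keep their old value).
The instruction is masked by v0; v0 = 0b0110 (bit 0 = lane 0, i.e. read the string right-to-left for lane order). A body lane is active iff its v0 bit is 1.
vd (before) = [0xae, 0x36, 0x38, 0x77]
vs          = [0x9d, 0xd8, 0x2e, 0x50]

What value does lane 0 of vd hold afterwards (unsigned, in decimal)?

VLMAX = VLEN×LMUL/SEW = 256×1/4/16 = 4
vl ← min(1, 4) = 1
  i=0: mask-off/keep → 174
  i=1: tail/ones → 65535
  i=2: tail/ones → 65535
  i=3: tail/ones → 65535

vd[0] = 174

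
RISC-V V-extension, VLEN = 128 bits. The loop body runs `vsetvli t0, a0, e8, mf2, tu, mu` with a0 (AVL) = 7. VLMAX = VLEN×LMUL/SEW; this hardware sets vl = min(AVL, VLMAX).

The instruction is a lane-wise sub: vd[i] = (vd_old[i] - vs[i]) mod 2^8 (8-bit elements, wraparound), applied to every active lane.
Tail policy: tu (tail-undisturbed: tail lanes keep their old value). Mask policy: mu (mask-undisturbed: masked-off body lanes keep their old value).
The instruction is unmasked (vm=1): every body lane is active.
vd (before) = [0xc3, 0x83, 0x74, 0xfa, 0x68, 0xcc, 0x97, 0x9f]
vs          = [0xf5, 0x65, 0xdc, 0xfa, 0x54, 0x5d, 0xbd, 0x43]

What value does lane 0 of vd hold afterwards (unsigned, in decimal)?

vd[0] = 206

VLMAX = (128 × 1/2) / 8 = 8 lanes
vl ← min(7, 8) = 7
  i=0: sub(0xc3,0xf5) → 206
  i=1: sub(0x83,0x65) → 30
  i=2: sub(0x74,0xdc) → 152
  i=3: sub(0xfa,0xfa) → 0
  i=4: sub(0x68,0x54) → 20
  i=5: sub(0xcc,0x5d) → 111
  i=6: sub(0x97,0xbd) → 218
  i=7: tail/keep → 159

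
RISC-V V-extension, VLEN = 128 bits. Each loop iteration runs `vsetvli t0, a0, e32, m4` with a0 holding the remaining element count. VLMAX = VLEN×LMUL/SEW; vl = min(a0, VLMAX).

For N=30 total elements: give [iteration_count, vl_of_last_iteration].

VLMAX = VLEN×LMUL/SEW = 128×4/32 = 16
iterations = ceil(30/16) = 2; final-pass vl = 14

[iterations, last_vl] = [2, 14]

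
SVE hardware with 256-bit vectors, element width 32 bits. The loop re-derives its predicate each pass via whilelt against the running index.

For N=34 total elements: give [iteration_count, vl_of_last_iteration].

register lanes = 256/32 = 8
iterations = ceil(34/8) = 5; final-pass vl = 2

[iterations, last_vl] = [5, 2]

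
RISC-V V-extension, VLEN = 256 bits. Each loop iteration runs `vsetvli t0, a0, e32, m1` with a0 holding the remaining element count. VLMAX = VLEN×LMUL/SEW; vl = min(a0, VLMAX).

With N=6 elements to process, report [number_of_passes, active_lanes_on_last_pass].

lanes per group: 256·1/32 = 8
N=6: ⌈6/8⌉ = 1 iters; last vl = 6 − 0×8 = 6

[iterations, last_vl] = [1, 6]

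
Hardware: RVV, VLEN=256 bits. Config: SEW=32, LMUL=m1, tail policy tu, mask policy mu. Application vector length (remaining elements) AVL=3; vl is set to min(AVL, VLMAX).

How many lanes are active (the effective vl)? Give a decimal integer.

lanes per group: 256·1/32 = 8
vl ← min(3, 8) = 3

vl = 3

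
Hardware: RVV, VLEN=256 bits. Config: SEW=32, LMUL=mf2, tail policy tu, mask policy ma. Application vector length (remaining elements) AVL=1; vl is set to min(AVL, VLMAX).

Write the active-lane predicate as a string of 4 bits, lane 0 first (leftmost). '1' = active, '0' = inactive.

predicate = 1000

lanes per group: 256·1/2/32 = 4
vl = min(AVL, VLMAX) = min(1, 4) = 1
bits (lane 0 leftmost): 1000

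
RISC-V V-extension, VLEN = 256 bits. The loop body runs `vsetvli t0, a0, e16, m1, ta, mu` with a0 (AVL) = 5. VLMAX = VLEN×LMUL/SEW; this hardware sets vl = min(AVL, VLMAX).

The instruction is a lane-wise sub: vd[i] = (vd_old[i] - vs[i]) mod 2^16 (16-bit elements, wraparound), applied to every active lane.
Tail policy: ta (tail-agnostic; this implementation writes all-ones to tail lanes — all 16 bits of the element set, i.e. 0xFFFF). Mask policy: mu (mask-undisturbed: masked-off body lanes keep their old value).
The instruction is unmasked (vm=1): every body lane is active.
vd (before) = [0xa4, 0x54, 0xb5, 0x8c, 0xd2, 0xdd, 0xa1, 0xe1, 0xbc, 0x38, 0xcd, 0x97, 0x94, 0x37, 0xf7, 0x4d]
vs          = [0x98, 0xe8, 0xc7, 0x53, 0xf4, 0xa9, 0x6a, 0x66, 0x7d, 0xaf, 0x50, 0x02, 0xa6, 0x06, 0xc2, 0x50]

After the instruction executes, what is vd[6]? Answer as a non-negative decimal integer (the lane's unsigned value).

VLMAX = (256 × 1) / 16 = 16 lanes
AVL=5 ≤ VLMAX=16, so vl = 5
  i=0: sub(0xa4,0x98) → 12
  i=1: sub(0x54,0xe8) → 65388
  i=2: sub(0xb5,0xc7) → 65518
  i=3: sub(0x8c,0x53) → 57
  i=4: sub(0xd2,0xf4) → 65502
  i=5: tail/ones → 65535
  i=6: tail/ones → 65535
  i=7: tail/ones → 65535
  i=8: tail/ones → 65535
  i=9: tail/ones → 65535
  i=10: tail/ones → 65535
  i=11: tail/ones → 65535
  i=12: tail/ones → 65535
  i=13: tail/ones → 65535
  i=14: tail/ones → 65535
  i=15: tail/ones → 65535

vd[6] = 65535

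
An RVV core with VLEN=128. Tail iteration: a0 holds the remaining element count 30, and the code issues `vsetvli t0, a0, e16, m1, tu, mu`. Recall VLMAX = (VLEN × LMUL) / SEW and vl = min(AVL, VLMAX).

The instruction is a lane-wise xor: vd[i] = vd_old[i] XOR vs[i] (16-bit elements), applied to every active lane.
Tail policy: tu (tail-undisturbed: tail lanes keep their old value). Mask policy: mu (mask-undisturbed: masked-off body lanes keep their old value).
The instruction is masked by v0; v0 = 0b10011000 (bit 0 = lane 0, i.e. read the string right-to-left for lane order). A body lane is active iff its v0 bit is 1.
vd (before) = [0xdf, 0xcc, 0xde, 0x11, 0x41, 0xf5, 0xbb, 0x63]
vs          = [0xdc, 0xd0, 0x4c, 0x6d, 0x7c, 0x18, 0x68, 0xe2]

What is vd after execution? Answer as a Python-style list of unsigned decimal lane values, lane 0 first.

vd = [223, 204, 222, 124, 61, 245, 187, 129]

lanes per group: 128·1/16 = 8
vl = min(AVL, VLMAX) = min(30, 8) = 8
lane  0: mask-off/keep ⇒ 0xdf
lane  1: mask-off/keep ⇒ 0xcc
lane  2: mask-off/keep ⇒ 0xde
lane  3: xor(0x11,0x6d) ⇒ 0x7c
lane  4: xor(0x41,0x7c) ⇒ 0x3d
lane  5: mask-off/keep ⇒ 0xf5
lane  6: mask-off/keep ⇒ 0xbb
lane  7: xor(0x63,0xe2) ⇒ 0x81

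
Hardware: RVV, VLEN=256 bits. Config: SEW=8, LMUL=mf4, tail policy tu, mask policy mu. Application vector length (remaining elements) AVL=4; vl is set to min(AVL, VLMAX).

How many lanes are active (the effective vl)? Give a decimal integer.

VLMAX = VLEN×LMUL/SEW = 256×1/4/8 = 8
vl ← min(4, 8) = 4

vl = 4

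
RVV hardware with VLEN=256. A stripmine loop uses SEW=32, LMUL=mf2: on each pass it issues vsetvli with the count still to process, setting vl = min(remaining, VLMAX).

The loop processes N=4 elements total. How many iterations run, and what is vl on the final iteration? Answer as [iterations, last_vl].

lanes per group: 256·1/2/32 = 4
iterations = ceil(4/4) = 1; final-pass vl = 4

[iterations, last_vl] = [1, 4]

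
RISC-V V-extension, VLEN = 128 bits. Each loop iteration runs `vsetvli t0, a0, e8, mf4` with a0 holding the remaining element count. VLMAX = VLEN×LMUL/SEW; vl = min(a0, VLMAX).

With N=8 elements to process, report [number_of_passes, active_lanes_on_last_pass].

lanes per group: 128·1/4/8 = 4
N=8: ⌈8/4⌉ = 2 iters; last vl = 8 − 1×4 = 4

[iterations, last_vl] = [2, 4]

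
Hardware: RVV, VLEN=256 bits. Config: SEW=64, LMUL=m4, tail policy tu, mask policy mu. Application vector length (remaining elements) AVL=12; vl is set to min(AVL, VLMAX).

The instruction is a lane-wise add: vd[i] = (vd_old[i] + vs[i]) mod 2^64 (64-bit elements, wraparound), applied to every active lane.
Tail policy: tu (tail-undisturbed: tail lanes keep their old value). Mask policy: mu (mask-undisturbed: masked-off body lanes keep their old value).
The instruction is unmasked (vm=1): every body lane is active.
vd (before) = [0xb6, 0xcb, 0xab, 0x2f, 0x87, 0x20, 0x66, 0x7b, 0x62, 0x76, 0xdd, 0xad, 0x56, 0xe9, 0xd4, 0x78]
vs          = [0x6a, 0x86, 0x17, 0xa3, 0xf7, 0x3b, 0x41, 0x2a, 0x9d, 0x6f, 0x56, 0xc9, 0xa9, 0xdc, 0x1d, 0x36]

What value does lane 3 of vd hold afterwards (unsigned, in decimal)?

VLMAX = (256 × 4) / 64 = 16 lanes
vl ← min(12, 16) = 12
lane  0: add(0xb6,0x6a) ⇒ 0x120
lane  1: add(0xcb,0x86) ⇒ 0x151
lane  2: add(0xab,0x17) ⇒ 0xc2
lane  3: add(0x2f,0xa3) ⇒ 0xd2
lane  4: add(0x87,0xf7) ⇒ 0x17e
lane  5: add(0x20,0x3b) ⇒ 0x5b
lane  6: add(0x66,0x41) ⇒ 0xa7
lane  7: add(0x7b,0x2a) ⇒ 0xa5
lane  8: add(0x62,0x9d) ⇒ 0xff
lane  9: add(0x76,0x6f) ⇒ 0xe5
lane 10: add(0xdd,0x56) ⇒ 0x133
lane 11: add(0xad,0xc9) ⇒ 0x176
lane 12: tail/keep ⇒ 0x56
lane 13: tail/keep ⇒ 0xe9
lane 14: tail/keep ⇒ 0xd4
lane 15: tail/keep ⇒ 0x78

vd[3] = 210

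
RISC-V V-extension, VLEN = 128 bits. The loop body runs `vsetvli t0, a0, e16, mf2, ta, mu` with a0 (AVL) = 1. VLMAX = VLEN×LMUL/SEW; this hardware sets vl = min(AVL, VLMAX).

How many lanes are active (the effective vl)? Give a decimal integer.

VLMAX = VLEN×LMUL/SEW = 128×1/2/16 = 4
vl ← min(1, 4) = 1

vl = 1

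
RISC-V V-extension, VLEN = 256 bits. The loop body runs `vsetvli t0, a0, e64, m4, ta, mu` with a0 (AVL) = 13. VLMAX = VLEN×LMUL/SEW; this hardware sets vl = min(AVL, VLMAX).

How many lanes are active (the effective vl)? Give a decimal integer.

vl = 13

VLMAX = (256 × 4) / 64 = 16 lanes
vl = min(AVL, VLMAX) = min(13, 16) = 13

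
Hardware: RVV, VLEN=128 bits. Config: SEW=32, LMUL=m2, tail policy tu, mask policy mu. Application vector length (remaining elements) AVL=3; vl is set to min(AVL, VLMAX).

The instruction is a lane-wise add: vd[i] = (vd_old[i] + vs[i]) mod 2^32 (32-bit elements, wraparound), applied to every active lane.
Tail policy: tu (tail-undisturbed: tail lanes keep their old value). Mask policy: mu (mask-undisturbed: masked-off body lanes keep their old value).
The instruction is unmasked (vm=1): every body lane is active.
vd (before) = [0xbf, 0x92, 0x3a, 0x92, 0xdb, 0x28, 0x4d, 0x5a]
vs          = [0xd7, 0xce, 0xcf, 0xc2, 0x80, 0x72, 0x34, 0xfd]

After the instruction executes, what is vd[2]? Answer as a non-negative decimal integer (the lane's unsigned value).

vd[2] = 265

VLMAX = (128 × 2) / 32 = 8 lanes
vl ← min(3, 8) = 3
[0] add(0xbf,0xd7) = 0x196
[1] add(0x92,0xce) = 0x160
[2] add(0x3a,0xcf) = 0x109
[3] tail/keep = 0x92
[4] tail/keep = 0xdb
[5] tail/keep = 0x28
[6] tail/keep = 0x4d
[7] tail/keep = 0x5a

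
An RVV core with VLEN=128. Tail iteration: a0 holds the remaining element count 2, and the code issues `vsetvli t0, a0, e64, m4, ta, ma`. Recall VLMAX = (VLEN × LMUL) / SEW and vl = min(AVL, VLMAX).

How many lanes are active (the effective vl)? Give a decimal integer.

vl = 2

VLMAX = (128 × 4) / 64 = 8 lanes
vl ← min(2, 8) = 2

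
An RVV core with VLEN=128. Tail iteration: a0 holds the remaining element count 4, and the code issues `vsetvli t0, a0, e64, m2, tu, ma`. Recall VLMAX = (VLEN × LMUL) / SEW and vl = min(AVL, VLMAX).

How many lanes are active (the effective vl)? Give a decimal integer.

VLMAX = (128 × 2) / 64 = 4 lanes
vl ← min(4, 4) = 4

vl = 4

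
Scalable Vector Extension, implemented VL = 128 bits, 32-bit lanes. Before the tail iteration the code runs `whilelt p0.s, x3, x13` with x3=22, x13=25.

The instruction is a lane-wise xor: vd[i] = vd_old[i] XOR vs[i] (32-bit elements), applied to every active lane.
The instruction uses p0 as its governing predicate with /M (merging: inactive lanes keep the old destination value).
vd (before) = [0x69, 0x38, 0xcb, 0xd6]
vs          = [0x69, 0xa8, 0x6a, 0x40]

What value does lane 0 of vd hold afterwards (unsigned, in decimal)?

128-bit reg / 32-bit elem → 4 lanes
active while 22+j < 25, i.e. j ∈ [0,3) capped at 4 ⇒ 3
  i=0: xor(0x69,0x69) → 0
  i=1: xor(0x38,0xa8) → 144
  i=2: xor(0xcb,0x6a) → 161
  i=3: tail/keep → 214

vd[0] = 0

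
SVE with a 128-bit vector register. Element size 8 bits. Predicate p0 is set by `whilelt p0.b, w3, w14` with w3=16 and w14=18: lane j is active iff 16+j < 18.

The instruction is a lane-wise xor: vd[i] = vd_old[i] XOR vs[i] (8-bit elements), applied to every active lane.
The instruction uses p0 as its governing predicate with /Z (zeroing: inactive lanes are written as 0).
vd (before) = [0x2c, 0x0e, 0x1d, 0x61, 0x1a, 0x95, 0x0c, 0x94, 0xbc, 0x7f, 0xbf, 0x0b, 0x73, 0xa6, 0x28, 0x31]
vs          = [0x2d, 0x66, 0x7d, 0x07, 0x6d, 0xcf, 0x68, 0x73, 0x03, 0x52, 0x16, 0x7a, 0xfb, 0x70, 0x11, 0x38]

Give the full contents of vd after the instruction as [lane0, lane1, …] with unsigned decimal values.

vd = [1, 104, 0, 0, 0, 0, 0, 0, 0, 0, 0, 0, 0, 0, 0, 0]

128-bit reg / 8-bit elem → 16 lanes
p0[j] = (16+j < 18); true for j=0..1 → 2 lanes set
lane  0: xor(0x2c,0x2d) ⇒ 0x01
lane  1: xor(0x0e,0x66) ⇒ 0x68
lane  2: tail/zero ⇒ 0x00
lane  3: tail/zero ⇒ 0x00
lane  4: tail/zero ⇒ 0x00
lane  5: tail/zero ⇒ 0x00
lane  6: tail/zero ⇒ 0x00
lane  7: tail/zero ⇒ 0x00
lane  8: tail/zero ⇒ 0x00
lane  9: tail/zero ⇒ 0x00
lane 10: tail/zero ⇒ 0x00
lane 11: tail/zero ⇒ 0x00
lane 12: tail/zero ⇒ 0x00
lane 13: tail/zero ⇒ 0x00
lane 14: tail/zero ⇒ 0x00
lane 15: tail/zero ⇒ 0x00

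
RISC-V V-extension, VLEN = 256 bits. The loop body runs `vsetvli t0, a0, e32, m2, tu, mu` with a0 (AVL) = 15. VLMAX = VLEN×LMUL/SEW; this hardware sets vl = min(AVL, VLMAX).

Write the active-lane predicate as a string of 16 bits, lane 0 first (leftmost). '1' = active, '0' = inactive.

predicate = 1111111111111110

VLMAX = VLEN×LMUL/SEW = 256×2/32 = 16
AVL=15 ≤ VLMAX=16, so vl = 15
bits (lane 0 leftmost): 1111111111111110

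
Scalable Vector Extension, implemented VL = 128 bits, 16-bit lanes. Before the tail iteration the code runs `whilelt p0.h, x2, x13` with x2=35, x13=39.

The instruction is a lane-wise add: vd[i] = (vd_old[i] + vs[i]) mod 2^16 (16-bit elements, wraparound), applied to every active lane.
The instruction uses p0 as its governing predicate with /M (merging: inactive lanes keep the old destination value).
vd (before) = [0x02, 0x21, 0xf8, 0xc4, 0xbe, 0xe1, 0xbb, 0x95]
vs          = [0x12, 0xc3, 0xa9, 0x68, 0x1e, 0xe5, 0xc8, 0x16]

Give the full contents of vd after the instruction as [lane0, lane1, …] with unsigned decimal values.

vd = [20, 228, 417, 300, 190, 225, 187, 149]

register lanes = 128/16 = 8
active while 35+j < 39, i.e. j ∈ [0,4) capped at 8 ⇒ 4
[0] add(0x02,0x12) = 0x14
[1] add(0x21,0xc3) = 0xe4
[2] add(0xf8,0xa9) = 0x1a1
[3] add(0xc4,0x68) = 0x12c
[4] tail/keep = 0xbe
[5] tail/keep = 0xe1
[6] tail/keep = 0xbb
[7] tail/keep = 0x95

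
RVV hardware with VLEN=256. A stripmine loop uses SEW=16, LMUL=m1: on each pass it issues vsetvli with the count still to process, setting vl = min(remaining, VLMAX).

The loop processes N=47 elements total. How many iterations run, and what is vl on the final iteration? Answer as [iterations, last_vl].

[iterations, last_vl] = [3, 15]

lanes per group: 256·1/16 = 16
iterations = ceil(47/16) = 3; final-pass vl = 15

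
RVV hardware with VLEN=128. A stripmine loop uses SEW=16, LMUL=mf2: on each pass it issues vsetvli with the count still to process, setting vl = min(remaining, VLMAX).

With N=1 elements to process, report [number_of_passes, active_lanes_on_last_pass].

lanes per group: 128·1/2/16 = 4
iterations = ceil(1/4) = 1; final-pass vl = 1

[iterations, last_vl] = [1, 1]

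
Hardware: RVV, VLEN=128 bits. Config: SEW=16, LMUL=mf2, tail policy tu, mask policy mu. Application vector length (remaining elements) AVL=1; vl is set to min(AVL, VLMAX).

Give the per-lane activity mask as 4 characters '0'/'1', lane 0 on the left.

VLMAX = (128 × 1/2) / 16 = 4 lanes
vl = min(AVL, VLMAX) = min(1, 4) = 1
bits (lane 0 leftmost): 1000

predicate = 1000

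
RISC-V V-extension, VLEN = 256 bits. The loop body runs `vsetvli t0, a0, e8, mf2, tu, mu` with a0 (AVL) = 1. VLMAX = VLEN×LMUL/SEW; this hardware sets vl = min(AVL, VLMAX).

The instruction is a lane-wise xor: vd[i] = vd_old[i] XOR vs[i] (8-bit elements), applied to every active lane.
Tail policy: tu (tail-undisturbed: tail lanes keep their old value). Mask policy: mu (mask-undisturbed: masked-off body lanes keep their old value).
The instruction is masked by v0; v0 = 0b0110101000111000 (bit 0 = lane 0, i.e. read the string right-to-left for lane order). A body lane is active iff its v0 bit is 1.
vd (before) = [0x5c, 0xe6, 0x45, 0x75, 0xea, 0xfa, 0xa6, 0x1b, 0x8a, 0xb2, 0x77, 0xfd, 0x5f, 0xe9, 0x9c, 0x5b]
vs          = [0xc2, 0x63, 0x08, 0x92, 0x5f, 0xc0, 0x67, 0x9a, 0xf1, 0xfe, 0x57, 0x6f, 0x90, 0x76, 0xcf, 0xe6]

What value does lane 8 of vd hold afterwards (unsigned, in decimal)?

VLMAX = VLEN×LMUL/SEW = 256×1/2/8 = 16
AVL=1 ≤ VLMAX=16, so vl = 1
vd[0] mask-off/keep -> 0x5c
vd[1] tail/keep -> 0xe6
vd[2] tail/keep -> 0x45
vd[3] tail/keep -> 0x75
vd[4] tail/keep -> 0xea
vd[5] tail/keep -> 0xfa
vd[6] tail/keep -> 0xa6
vd[7] tail/keep -> 0x1b
vd[8] tail/keep -> 0x8a
vd[9] tail/keep -> 0xb2
vd[10] tail/keep -> 0x77
vd[11] tail/keep -> 0xfd
vd[12] tail/keep -> 0x5f
vd[13] tail/keep -> 0xe9
vd[14] tail/keep -> 0x9c
vd[15] tail/keep -> 0x5b

vd[8] = 138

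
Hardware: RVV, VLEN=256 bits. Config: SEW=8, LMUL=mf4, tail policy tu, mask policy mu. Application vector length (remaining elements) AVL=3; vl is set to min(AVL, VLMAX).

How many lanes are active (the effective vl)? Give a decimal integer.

lanes per group: 256·1/4/8 = 8
vl = min(AVL, VLMAX) = min(3, 8) = 3

vl = 3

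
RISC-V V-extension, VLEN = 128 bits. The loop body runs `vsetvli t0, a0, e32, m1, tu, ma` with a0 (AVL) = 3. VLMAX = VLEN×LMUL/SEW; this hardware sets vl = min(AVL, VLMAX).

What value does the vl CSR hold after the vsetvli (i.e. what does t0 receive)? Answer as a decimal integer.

vl = 3

VLMAX = VLEN×LMUL/SEW = 128×1/32 = 4
vl = min(AVL, VLMAX) = min(3, 4) = 3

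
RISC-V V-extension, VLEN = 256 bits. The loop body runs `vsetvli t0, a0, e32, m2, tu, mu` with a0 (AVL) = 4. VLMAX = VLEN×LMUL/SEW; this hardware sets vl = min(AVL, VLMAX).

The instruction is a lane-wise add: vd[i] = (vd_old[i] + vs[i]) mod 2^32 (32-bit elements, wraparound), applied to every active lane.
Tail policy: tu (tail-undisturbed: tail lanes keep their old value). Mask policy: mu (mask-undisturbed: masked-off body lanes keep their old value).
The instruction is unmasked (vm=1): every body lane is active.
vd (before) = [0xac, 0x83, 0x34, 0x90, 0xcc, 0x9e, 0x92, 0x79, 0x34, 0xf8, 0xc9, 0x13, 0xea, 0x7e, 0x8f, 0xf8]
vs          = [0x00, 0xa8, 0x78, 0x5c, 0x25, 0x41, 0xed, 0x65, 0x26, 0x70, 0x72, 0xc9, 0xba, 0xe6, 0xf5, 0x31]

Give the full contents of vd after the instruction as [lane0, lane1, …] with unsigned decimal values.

vd = [172, 299, 172, 236, 204, 158, 146, 121, 52, 248, 201, 19, 234, 126, 143, 248]

VLMAX = (256 × 2) / 32 = 16 lanes
AVL=4 ≤ VLMAX=16, so vl = 4
[0] add(0xac,0x00) = 0xac
[1] add(0x83,0xa8) = 0x12b
[2] add(0x34,0x78) = 0xac
[3] add(0x90,0x5c) = 0xec
[4] tail/keep = 0xcc
[5] tail/keep = 0x9e
[6] tail/keep = 0x92
[7] tail/keep = 0x79
[8] tail/keep = 0x34
[9] tail/keep = 0xf8
[10] tail/keep = 0xc9
[11] tail/keep = 0x13
[12] tail/keep = 0xea
[13] tail/keep = 0x7e
[14] tail/keep = 0x8f
[15] tail/keep = 0xf8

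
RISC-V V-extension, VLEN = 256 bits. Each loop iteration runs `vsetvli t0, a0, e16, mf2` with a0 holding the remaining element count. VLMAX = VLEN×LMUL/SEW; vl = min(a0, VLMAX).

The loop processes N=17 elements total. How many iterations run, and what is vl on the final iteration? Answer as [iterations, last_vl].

[iterations, last_vl] = [3, 1]

VLMAX = (256 × 1/2) / 16 = 8 lanes
17 elements at 8/iter → 3 passes, remainder 1 on the last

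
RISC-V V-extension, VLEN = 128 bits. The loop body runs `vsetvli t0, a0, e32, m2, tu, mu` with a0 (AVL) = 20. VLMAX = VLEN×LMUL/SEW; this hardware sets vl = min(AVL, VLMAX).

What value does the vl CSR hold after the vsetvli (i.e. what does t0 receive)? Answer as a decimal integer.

VLMAX = VLEN×LMUL/SEW = 128×2/32 = 8
vl = min(AVL, VLMAX) = min(20, 8) = 8

vl = 8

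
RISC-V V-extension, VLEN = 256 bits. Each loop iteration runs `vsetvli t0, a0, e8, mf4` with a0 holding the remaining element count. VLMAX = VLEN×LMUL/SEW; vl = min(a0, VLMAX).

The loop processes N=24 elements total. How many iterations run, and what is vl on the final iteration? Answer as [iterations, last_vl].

[iterations, last_vl] = [3, 8]

VLMAX = VLEN×LMUL/SEW = 256×1/4/8 = 8
iterations = ceil(24/8) = 3; final-pass vl = 8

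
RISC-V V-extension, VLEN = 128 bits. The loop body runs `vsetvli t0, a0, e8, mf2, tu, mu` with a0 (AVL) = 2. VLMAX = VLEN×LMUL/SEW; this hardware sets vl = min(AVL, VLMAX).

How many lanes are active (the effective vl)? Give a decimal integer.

VLMAX = (128 × 1/2) / 8 = 8 lanes
vl ← min(2, 8) = 2

vl = 2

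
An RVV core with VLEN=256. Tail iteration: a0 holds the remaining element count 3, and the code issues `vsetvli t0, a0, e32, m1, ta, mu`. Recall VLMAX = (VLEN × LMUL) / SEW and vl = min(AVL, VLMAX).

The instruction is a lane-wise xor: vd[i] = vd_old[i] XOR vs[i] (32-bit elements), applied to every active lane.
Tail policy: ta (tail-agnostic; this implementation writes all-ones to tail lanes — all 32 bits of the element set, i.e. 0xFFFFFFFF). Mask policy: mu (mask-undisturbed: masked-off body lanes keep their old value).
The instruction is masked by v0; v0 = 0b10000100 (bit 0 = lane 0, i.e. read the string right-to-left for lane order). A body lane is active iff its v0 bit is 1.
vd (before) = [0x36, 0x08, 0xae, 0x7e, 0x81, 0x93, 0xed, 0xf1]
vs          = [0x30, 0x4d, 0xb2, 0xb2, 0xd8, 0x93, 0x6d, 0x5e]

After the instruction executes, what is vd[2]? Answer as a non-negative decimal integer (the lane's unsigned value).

VLMAX = VLEN×LMUL/SEW = 256×1/32 = 8
vl = min(AVL, VLMAX) = min(3, 8) = 3
  i=0: mask-off/keep → 54
  i=1: mask-off/keep → 8
  i=2: xor(0xae,0xb2) → 28
  i=3: tail/ones → 4294967295
  i=4: tail/ones → 4294967295
  i=5: tail/ones → 4294967295
  i=6: tail/ones → 4294967295
  i=7: tail/ones → 4294967295

vd[2] = 28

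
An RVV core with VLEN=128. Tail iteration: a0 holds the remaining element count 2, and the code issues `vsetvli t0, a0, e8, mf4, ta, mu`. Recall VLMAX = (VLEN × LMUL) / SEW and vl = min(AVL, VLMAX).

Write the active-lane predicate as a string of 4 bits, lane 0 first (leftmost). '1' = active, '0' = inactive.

predicate = 1100

VLMAX = (128 × 1/4) / 8 = 4 lanes
vl = min(AVL, VLMAX) = min(2, 4) = 2
bits (lane 0 leftmost): 1100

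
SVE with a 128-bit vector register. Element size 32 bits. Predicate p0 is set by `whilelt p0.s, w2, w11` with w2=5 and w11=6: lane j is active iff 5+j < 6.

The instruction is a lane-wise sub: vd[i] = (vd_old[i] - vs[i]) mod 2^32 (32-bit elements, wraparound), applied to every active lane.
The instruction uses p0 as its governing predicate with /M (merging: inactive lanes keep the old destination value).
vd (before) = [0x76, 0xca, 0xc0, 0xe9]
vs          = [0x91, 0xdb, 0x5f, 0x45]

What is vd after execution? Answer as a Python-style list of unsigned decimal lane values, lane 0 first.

register lanes = 128/32 = 4
whilelt: lane j active iff 5+j < 6 → j < 1 → 1 active
  i=0: sub(0x76,0x91) → 4294967269
  i=1: tail/keep → 202
  i=2: tail/keep → 192
  i=3: tail/keep → 233

vd = [4294967269, 202, 192, 233]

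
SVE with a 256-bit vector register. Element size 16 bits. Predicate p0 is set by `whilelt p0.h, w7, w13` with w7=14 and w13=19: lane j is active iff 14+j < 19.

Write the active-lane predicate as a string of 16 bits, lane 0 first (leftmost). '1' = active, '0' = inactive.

predicate = 1111100000000000

register lanes = 256/16 = 16
active while 14+j < 19, i.e. j ∈ [0,5) capped at 16 ⇒ 5
bits (lane 0 leftmost): 1111100000000000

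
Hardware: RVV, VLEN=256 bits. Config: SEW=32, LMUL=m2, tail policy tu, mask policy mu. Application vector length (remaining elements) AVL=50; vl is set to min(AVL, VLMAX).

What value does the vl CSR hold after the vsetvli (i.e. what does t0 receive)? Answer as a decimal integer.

VLMAX = (256 × 2) / 32 = 16 lanes
AVL=50 > VLMAX=16, so vl = 16

vl = 16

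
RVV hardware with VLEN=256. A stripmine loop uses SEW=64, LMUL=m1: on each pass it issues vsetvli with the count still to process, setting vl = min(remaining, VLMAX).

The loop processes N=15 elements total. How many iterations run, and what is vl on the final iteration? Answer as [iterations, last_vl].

lanes per group: 256·1/64 = 4
15 elements at 4/iter → 4 passes, remainder 3 on the last

[iterations, last_vl] = [4, 3]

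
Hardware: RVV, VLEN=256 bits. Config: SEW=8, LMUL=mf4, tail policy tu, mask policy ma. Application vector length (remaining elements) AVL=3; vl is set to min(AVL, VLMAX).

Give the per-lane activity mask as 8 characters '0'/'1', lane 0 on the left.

VLMAX = (256 × 1/4) / 8 = 8 lanes
vl = min(AVL, VLMAX) = min(3, 8) = 3
bits (lane 0 leftmost): 11100000

predicate = 11100000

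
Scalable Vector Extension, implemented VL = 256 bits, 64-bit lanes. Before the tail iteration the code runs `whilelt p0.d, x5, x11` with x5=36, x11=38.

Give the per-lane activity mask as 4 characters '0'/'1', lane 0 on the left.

register lanes = 256/64 = 4
p0[j] = (36+j < 38); true for j=0..1 → 2 lanes set
bits (lane 0 leftmost): 1100

predicate = 1100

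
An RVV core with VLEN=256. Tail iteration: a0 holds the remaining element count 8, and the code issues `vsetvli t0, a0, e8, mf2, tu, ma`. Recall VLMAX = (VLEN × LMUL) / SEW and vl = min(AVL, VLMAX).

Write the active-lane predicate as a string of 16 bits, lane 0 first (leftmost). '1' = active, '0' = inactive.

predicate = 1111111100000000

VLMAX = (256 × 1/2) / 8 = 16 lanes
vl ← min(8, 16) = 8
bits (lane 0 leftmost): 1111111100000000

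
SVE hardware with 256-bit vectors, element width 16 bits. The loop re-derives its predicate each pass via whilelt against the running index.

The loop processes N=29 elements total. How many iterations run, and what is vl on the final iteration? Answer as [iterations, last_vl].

256-bit reg / 16-bit elem → 16 lanes
iterations = ceil(29/16) = 2; final-pass vl = 13

[iterations, last_vl] = [2, 13]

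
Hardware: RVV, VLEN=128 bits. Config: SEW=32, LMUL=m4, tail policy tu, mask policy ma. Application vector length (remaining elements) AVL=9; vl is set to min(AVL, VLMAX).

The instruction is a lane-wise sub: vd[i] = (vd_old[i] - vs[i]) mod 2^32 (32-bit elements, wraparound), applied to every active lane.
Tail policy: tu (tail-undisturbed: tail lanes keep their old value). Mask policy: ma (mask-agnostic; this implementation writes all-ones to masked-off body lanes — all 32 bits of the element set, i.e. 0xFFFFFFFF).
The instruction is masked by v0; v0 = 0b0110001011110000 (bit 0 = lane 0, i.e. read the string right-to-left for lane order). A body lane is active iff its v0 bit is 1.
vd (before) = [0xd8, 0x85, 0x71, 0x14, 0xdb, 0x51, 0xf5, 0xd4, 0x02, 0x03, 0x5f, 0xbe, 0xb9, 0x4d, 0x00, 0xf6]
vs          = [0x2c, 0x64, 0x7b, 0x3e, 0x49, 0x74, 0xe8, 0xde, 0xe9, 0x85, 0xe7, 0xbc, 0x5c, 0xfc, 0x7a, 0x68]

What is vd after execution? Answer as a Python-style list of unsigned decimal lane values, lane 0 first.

vd = [4294967295, 4294967295, 4294967295, 4294967295, 146, 4294967261, 13, 4294967286, 4294967295, 3, 95, 190, 185, 77, 0, 246]

lanes per group: 128·4/32 = 16
AVL=9 ≤ VLMAX=16, so vl = 9
[0] mask-off/ones = 0xffffffff
[1] mask-off/ones = 0xffffffff
[2] mask-off/ones = 0xffffffff
[3] mask-off/ones = 0xffffffff
[4] sub(0xdb,0x49) = 0x92
[5] sub(0x51,0x74) = 0xffffffdd
[6] sub(0xf5,0xe8) = 0x0d
[7] sub(0xd4,0xde) = 0xfffffff6
[8] mask-off/ones = 0xffffffff
[9] tail/keep = 0x03
[10] tail/keep = 0x5f
[11] tail/keep = 0xbe
[12] tail/keep = 0xb9
[13] tail/keep = 0x4d
[14] tail/keep = 0x00
[15] tail/keep = 0xf6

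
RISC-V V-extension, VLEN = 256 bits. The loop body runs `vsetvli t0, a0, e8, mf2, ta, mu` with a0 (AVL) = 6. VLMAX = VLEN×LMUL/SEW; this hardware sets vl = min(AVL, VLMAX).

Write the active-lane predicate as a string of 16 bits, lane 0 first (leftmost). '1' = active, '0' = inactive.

predicate = 1111110000000000

VLMAX = VLEN×LMUL/SEW = 256×1/2/8 = 16
vl ← min(6, 16) = 6
bits (lane 0 leftmost): 1111110000000000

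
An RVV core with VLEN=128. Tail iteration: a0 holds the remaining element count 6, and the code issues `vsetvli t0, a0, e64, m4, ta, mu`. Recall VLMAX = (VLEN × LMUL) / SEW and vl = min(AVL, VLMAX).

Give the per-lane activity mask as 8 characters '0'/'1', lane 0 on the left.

lanes per group: 128·4/64 = 8
AVL=6 ≤ VLMAX=8, so vl = 6
bits (lane 0 leftmost): 11111100

predicate = 11111100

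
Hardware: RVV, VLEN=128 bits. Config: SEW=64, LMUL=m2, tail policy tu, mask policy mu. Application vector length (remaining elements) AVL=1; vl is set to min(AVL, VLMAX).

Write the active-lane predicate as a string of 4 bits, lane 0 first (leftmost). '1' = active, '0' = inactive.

VLMAX = (128 × 2) / 64 = 4 lanes
vl ← min(1, 4) = 1
bits (lane 0 leftmost): 1000

predicate = 1000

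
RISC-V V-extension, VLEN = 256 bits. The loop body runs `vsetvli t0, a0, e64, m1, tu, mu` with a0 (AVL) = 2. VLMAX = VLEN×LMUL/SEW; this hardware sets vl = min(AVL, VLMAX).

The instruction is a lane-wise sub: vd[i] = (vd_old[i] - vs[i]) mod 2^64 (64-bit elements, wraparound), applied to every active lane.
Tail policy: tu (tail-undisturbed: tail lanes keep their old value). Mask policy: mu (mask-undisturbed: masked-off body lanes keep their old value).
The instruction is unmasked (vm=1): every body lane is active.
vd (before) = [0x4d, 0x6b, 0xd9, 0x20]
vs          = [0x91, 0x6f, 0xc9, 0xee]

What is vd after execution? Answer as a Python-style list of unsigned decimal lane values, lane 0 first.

lanes per group: 256·1/64 = 4
vl ← min(2, 4) = 2
lane  0: sub(0x4d,0x91) ⇒ 0xffffffffffffffbc
lane  1: sub(0x6b,0x6f) ⇒ 0xfffffffffffffffc
lane  2: tail/keep ⇒ 0xd9
lane  3: tail/keep ⇒ 0x20

vd = [18446744073709551548, 18446744073709551612, 217, 32]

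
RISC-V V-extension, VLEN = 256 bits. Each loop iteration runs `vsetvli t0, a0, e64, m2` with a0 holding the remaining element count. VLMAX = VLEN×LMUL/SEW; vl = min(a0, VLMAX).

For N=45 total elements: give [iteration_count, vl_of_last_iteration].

lanes per group: 256·2/64 = 8
N=45: ⌈45/8⌉ = 6 iters; last vl = 45 − 5×8 = 5

[iterations, last_vl] = [6, 5]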